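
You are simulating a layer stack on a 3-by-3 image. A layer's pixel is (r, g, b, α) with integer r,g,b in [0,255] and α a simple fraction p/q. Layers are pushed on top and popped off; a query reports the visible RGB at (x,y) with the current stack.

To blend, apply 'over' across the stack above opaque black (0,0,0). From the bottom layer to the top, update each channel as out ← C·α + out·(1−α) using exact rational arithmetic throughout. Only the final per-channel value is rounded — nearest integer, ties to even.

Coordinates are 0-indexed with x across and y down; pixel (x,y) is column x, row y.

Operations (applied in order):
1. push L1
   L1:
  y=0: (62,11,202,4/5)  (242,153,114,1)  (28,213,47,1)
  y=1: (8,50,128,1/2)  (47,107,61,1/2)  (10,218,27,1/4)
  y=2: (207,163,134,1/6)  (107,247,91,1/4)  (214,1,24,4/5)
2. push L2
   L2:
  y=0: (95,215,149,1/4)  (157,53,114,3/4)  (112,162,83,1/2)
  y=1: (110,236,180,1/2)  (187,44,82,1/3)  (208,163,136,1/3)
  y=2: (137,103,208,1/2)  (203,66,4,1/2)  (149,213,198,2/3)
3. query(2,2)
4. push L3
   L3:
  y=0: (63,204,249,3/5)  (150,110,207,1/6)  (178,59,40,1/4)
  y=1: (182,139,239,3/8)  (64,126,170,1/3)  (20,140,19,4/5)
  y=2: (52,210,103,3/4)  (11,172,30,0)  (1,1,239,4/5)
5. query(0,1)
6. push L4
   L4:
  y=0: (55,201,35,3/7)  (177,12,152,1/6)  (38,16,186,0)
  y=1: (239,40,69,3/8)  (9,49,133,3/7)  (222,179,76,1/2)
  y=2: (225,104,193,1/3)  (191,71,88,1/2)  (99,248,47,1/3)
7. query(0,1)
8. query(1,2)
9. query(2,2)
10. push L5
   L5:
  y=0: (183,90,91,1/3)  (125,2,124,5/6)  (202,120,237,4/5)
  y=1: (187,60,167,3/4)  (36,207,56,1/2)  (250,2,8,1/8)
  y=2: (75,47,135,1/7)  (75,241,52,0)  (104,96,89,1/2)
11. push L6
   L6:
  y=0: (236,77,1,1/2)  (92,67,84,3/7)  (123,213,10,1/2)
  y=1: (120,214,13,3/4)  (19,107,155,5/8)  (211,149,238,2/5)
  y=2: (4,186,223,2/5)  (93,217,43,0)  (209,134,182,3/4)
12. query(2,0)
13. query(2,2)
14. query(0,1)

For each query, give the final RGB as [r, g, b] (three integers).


(2,2) stack=L1,L2; from [0,0,0]:
L1 α=4/5: [856/5, 4/5, 96/5]
L2 α=2/3: [782/5, 2134/15, 692/5]
→ [156, 142, 138]

at x=0,y=1 over L1,L2,L3:
L1 α=1/2: [4, 25, 64]
L2 α=1/2: [57, 261/2, 122]
L3 α=3/8: [831/8, 2139/16, 1327/8]
→ [104, 134, 166]

query (0,1) [L1,L2,L3,L4] — begin 0,0,0
after L1 α=1/2: [4, 25, 64]
after L2 α=1/2: [57, 261/2, 122]
after L3 α=3/8: [831/8, 2139/16, 1327/8]
after L4 α=3/8: [9891/64, 12615/128, 8291/64]
= [155, 99, 130]

at x=1,y=2 over L1,L2,L3,L4:
+L1 (α=1/4) → [107/4, 247/4, 91/4]
+L2 (α=1/2) → [919/8, 511/8, 107/8]
+L3 (α=0) → [919/8, 511/8, 107/8]
+L4 (α=1/2) → [2447/16, 1079/16, 811/16]
→ [153, 67, 51]

at x=2,y=2 over L1,L2,L3,L4:
L1 α=4/5: [856/5, 4/5, 96/5]
L2 α=2/3: [782/5, 2134/15, 692/5]
L3 α=4/5: [802/25, 2194/75, 5472/25]
L4 α=1/3: [4079/75, 22988/225, 12119/75]
rounded: [54, 102, 162]

query (2,0) [L1,L2,L3,L4,L5,L6] — begin 0,0,0
after L1 α=1: [28, 213, 47]
after L2 α=1/2: [70, 375/2, 65]
after L3 α=1/4: [97, 1243/8, 235/4]
after L4 α=0: [97, 1243/8, 235/4]
after L5 α=4/5: [181, 5083/40, 4027/20]
after L6 α=1/2: [152, 13603/80, 4227/40]
rounded: [152, 170, 106]

at x=2,y=2 over L1,L2,L3,L4,L5,L6:
+L1 (α=4/5) → [856/5, 4/5, 96/5]
+L2 (α=2/3) → [782/5, 2134/15, 692/5]
+L3 (α=4/5) → [802/25, 2194/75, 5472/25]
+L4 (α=1/3) → [4079/75, 22988/225, 12119/75]
+L5 (α=1/2) → [11879/150, 22294/225, 9397/75]
+L6 (α=3/4) → [105929/600, 28186/225, 50347/300]
= [177, 125, 168]

(0,1) stack=L1,L2,L3,L4,L5,L6; from [0,0,0]:
after L1 α=1/2: [4, 25, 64]
after L2 α=1/2: [57, 261/2, 122]
after L3 α=3/8: [831/8, 2139/16, 1327/8]
after L4 α=3/8: [9891/64, 12615/128, 8291/64]
after L5 α=3/4: [45795/256, 35655/512, 40355/256]
after L6 α=3/4: [137955/1024, 364359/2048, 50339/1024]
rounded: [135, 178, 49]


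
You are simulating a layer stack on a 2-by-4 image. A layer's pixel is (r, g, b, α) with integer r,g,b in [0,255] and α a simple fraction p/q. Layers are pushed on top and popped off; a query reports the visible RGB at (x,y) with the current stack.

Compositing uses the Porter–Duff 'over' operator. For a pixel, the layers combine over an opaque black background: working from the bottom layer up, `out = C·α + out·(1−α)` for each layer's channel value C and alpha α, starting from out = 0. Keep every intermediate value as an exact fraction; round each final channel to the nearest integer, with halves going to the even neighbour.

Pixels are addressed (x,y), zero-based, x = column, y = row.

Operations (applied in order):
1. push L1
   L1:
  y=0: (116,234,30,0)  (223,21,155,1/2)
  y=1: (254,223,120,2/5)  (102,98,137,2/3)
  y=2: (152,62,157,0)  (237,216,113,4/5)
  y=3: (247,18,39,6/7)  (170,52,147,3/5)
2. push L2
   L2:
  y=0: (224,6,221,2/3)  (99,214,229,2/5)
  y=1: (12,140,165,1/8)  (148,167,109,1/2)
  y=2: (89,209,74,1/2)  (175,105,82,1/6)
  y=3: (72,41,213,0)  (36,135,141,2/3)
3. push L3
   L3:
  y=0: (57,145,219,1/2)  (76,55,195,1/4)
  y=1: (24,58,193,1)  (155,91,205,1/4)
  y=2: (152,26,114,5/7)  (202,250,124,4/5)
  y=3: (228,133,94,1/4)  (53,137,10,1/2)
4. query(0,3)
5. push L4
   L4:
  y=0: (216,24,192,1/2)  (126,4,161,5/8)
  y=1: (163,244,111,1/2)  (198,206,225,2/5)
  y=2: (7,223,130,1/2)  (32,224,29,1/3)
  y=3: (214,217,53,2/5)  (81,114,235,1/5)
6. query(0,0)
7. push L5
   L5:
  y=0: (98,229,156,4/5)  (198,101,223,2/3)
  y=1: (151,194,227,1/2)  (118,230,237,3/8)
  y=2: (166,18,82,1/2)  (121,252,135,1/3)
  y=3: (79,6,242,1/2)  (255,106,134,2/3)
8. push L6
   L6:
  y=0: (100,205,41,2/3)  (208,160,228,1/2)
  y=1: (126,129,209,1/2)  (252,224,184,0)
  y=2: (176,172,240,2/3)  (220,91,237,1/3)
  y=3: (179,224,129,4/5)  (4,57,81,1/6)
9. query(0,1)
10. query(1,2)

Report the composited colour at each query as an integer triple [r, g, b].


(0,3) stack=L1,L2,L3; from [0,0,0]:
after L1 α=6/7: [1482/7, 108/7, 234/7]
after L2 α=0: [1482/7, 108/7, 234/7]
after L3 α=1/4: [3021/14, 1255/28, 340/7]
rounded: [216, 45, 49]

at x=0,y=0 over L1,L2,L3,L4:
+L1 (α=0) → [0, 0, 0]
+L2 (α=2/3) → [448/3, 4, 442/3]
+L3 (α=1/2) → [619/6, 149/2, 1099/6]
+L4 (α=1/2) → [1915/12, 197/4, 2251/12]
→ [160, 49, 188]

at x=0,y=1 over L1,L2,L3,L4,L5,L6:
+L1 (α=2/5) → [508/5, 446/5, 48]
+L2 (α=1/8) → [452/5, 1911/20, 501/8]
+L3 (α=1) → [24, 58, 193]
+L4 (α=1/2) → [187/2, 151, 152]
+L5 (α=1/2) → [489/4, 345/2, 379/2]
+L6 (α=1/2) → [993/8, 603/4, 797/4]
rounded: [124, 151, 199]

query (1,2) [L1,L2,L3,L4,L5,L6] — begin 0,0,0
+L1 (α=4/5) → [948/5, 864/5, 452/5]
+L2 (α=1/6) → [1123/6, 323/2, 89]
+L3 (α=4/5) → [5971/30, 2323/10, 117]
+L4 (α=1/3) → [6451/45, 3443/15, 263/3]
+L5 (α=1/3) → [18347/135, 10666/45, 931/9]
+L6 (α=1/3) → [66394/405, 25427/135, 3995/27]
= [164, 188, 148]


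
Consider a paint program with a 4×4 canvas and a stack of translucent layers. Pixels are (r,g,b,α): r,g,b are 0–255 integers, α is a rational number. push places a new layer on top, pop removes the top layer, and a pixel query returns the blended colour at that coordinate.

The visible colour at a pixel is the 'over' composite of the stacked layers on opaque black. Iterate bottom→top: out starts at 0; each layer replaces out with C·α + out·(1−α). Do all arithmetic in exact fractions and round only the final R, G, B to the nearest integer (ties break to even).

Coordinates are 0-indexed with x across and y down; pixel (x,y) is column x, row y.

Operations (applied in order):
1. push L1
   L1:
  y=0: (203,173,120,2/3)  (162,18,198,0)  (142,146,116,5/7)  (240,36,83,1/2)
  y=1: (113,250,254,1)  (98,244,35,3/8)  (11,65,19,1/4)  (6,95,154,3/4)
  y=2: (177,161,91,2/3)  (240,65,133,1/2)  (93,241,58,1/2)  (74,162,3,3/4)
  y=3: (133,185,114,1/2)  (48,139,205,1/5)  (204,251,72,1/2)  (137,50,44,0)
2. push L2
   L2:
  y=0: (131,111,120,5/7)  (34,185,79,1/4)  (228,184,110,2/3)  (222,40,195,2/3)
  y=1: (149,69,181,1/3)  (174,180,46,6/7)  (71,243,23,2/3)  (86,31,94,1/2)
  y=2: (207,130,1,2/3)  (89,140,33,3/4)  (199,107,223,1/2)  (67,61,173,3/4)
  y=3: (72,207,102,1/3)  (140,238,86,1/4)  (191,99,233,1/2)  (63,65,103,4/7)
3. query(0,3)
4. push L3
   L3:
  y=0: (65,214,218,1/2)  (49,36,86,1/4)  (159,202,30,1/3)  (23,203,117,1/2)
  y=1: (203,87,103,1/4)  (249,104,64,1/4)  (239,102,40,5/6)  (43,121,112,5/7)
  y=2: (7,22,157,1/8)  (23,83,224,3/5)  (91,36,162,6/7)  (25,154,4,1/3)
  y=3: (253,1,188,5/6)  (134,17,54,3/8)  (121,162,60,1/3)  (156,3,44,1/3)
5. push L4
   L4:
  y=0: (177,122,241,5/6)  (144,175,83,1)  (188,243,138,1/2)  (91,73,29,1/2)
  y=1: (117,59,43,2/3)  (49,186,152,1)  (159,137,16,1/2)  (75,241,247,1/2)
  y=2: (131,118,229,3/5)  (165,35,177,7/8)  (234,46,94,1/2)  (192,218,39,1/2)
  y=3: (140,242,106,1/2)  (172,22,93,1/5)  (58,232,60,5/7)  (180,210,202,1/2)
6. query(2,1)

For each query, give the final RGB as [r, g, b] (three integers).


(0,3) stack=L1,L2; from [0,0,0]:
+L1 (α=1/2) → [133/2, 185/2, 57]
+L2 (α=1/3) → [205/3, 392/3, 72]
→ [68, 131, 72]

(2,1) stack=L1,L2,L3,L4; from [0,0,0]:
+L1 (α=1/4) → [11/4, 65/4, 19/4]
+L2 (α=2/3) → [193/4, 2009/12, 203/12]
+L3 (α=5/6) → [4973/24, 8129/72, 2603/72]
+L4 (α=1/2) → [8789/48, 17993/144, 3755/144]
= [183, 125, 26]


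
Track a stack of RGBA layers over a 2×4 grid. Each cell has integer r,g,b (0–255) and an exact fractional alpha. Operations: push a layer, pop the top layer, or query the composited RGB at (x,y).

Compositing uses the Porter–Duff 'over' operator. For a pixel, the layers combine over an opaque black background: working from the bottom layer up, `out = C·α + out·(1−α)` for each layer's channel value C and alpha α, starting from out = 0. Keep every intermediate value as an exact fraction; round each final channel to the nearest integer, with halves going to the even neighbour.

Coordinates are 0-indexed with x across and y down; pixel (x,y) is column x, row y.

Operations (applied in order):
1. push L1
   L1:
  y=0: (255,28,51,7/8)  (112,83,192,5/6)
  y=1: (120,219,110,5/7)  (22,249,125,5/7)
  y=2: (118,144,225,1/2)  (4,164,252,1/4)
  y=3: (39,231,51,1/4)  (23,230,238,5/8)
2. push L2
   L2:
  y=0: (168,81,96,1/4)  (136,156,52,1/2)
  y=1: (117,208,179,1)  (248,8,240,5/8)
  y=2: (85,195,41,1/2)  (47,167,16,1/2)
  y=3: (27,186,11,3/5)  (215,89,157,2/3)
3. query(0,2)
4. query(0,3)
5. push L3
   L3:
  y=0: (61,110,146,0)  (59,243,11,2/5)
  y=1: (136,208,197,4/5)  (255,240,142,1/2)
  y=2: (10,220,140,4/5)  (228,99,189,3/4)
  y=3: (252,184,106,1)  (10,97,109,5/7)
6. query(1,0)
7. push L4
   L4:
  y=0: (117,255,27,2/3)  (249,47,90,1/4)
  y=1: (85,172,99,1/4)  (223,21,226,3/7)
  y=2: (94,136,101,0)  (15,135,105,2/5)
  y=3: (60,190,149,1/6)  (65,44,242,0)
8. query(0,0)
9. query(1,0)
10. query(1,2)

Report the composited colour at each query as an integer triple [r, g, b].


(0,2) stack=L1,L2; from [0,0,0]:
after L1 α=1/2: [59, 72, 225/2]
after L2 α=1/2: [72, 267/2, 307/4]
rounded: [72, 134, 77]

(0,3) stack=L1,L2; from [0,0,0]:
L1 α=1/4: [39/4, 231/4, 51/4]
L2 α=3/5: [201/10, 1347/10, 117/10]
→ [20, 135, 12]

(1,0) stack=L1,L2,L3; from [0,0,0]:
+L1 (α=5/6) → [280/3, 415/6, 160]
+L2 (α=1/2) → [344/3, 1351/12, 106]
+L3 (α=2/5) → [462/5, 659/4, 68]
→ [92, 165, 68]

at x=0,y=0 over L1,L2,L3,L4:
L1 α=7/8: [1785/8, 49/2, 357/8]
L2 α=1/4: [6699/32, 309/8, 1839/32]
L3 α=0: [6699/32, 309/8, 1839/32]
L4 α=2/3: [4729/32, 1463/8, 1189/32]
rounded: [148, 183, 37]

at x=1,y=0 over L1,L2,L3,L4:
L1 α=5/6: [280/3, 415/6, 160]
L2 α=1/2: [344/3, 1351/12, 106]
L3 α=2/5: [462/5, 659/4, 68]
L4 α=1/4: [2631/20, 2165/16, 147/2]
= [132, 135, 74]

at x=1,y=2 over L1,L2,L3,L4:
after L1 α=1/4: [1, 41, 63]
after L2 α=1/2: [24, 104, 79/2]
after L3 α=3/4: [177, 401/4, 1213/8]
after L4 α=2/5: [561/5, 2283/20, 5319/40]
= [112, 114, 133]


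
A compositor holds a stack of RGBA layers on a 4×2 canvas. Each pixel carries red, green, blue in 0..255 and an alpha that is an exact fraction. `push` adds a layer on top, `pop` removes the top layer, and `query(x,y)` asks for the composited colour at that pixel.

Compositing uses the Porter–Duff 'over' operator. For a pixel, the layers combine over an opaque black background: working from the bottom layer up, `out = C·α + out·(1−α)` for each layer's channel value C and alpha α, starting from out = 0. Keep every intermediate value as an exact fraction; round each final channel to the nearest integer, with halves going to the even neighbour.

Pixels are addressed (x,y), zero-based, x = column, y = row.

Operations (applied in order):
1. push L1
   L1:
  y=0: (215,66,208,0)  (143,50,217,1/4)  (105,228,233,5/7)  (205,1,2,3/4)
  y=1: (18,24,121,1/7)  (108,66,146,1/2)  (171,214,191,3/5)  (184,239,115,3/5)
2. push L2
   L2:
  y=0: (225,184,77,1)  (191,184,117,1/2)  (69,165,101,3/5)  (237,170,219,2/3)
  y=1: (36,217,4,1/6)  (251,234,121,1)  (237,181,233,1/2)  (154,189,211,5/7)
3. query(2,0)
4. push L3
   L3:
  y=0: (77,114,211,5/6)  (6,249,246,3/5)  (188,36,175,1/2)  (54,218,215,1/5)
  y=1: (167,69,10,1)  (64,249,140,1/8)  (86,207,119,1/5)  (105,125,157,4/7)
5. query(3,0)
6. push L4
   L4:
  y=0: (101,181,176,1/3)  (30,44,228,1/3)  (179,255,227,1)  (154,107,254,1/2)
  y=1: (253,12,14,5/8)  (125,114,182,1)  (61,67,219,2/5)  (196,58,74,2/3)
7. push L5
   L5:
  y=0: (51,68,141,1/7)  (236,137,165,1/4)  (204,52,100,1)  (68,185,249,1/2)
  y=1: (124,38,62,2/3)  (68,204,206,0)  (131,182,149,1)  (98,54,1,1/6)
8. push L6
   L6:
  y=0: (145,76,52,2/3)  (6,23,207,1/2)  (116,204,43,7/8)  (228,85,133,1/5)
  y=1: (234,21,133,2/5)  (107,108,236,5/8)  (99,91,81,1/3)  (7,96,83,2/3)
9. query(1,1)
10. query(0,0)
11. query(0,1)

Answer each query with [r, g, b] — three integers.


at x=2,y=0 over L1,L2:
L1 α=5/7: [75, 1140/7, 1165/7]
L2 α=3/5: [357/5, 1149/7, 4451/35]
→ [71, 164, 127]

(3,0) stack=L1,L2,L3; from [0,0,0]:
+L1 (α=3/4) → [615/4, 3/4, 3/2]
+L2 (α=2/3) → [837/4, 1363/12, 293/2]
+L3 (α=1/5) → [891/5, 2017/15, 801/5]
= [178, 134, 160]

(1,1) stack=L1,L2,L3,L4,L5,L6; from [0,0,0]:
after L1 α=1/2: [54, 33, 73]
after L2 α=1: [251, 234, 121]
after L3 α=1/8: [1821/8, 1887/8, 987/8]
after L4 α=1: [125, 114, 182]
after L5 α=0: [125, 114, 182]
after L6 α=5/8: [455/4, 441/4, 863/4]
rounded: [114, 110, 216]

query (0,0) [L1,L2,L3,L4,L5,L6] — begin 0,0,0
L1 α=0: [0, 0, 0]
L2 α=1: [225, 184, 77]
L3 α=5/6: [305/3, 377/3, 566/3]
L4 α=1/3: [913/9, 1297/9, 1660/9]
L5 α=1/7: [1979/21, 2798/21, 3743/21]
L6 α=2/3: [8069/63, 5990/63, 5927/63]
→ [128, 95, 94]

at x=0,y=1 over L1,L2,L3,L4,L5,L6:
+L1 (α=1/7) → [18/7, 24/7, 121/7]
+L2 (α=1/6) → [57/7, 1639/42, 211/14]
+L3 (α=1) → [167, 69, 10]
+L4 (α=5/8) → [883/4, 267/8, 25/2]
+L5 (α=2/3) → [625/4, 875/24, 91/2]
+L6 (α=2/5) → [3747/20, 1211/40, 161/2]
→ [187, 30, 80]


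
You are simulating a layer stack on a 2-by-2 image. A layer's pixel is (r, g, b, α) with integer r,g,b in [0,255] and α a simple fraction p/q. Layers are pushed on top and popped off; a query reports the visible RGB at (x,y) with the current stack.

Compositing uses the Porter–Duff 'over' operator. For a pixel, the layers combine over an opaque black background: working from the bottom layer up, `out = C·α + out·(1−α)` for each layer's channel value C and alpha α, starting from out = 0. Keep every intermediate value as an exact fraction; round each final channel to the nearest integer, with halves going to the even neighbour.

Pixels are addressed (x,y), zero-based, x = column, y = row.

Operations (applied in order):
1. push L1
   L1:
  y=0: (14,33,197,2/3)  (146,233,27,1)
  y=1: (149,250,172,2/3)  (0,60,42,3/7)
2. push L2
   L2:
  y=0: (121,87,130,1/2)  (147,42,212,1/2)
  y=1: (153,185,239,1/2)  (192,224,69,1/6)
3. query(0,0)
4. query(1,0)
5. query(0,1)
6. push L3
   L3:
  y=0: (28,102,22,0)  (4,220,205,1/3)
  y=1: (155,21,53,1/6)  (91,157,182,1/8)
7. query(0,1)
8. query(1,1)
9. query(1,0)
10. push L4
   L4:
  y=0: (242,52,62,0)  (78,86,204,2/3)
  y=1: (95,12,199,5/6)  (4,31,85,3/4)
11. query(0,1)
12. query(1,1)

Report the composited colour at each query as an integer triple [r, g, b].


(0,0) stack=L1,L2; from [0,0,0]:
+L1 (α=2/3) → [28/3, 22, 394/3]
+L2 (α=1/2) → [391/6, 109/2, 392/3]
= [65, 54, 131]

(1,0) stack=L1,L2; from [0,0,0]:
+L1 (α=1) → [146, 233, 27]
+L2 (α=1/2) → [293/2, 275/2, 239/2]
= [146, 138, 120]

query (0,1) [L1,L2] — begin 0,0,0
after L1 α=2/3: [298/3, 500/3, 344/3]
after L2 α=1/2: [757/6, 1055/6, 1061/6]
→ [126, 176, 177]

at x=0,y=1 over L1,L2,L3:
+L1 (α=2/3) → [298/3, 500/3, 344/3]
+L2 (α=1/2) → [757/6, 1055/6, 1061/6]
+L3 (α=1/6) → [4715/36, 5401/36, 5623/36]
→ [131, 150, 156]

(1,1) stack=L1,L2,L3; from [0,0,0]:
L1 α=3/7: [0, 180/7, 18]
L2 α=1/6: [32, 1234/21, 53/2]
L3 α=1/8: [315/8, 1705/24, 735/16]
= [39, 71, 46]

at x=1,y=0 over L1,L2,L3:
L1 α=1: [146, 233, 27]
L2 α=1/2: [293/2, 275/2, 239/2]
L3 α=1/3: [99, 165, 148]
rounded: [99, 165, 148]

query (0,1) [L1,L2,L3,L4] — begin 0,0,0
+L1 (α=2/3) → [298/3, 500/3, 344/3]
+L2 (α=1/2) → [757/6, 1055/6, 1061/6]
+L3 (α=1/6) → [4715/36, 5401/36, 5623/36]
+L4 (α=5/6) → [21815/216, 7561/216, 41443/216]
→ [101, 35, 192]

at x=1,y=1 over L1,L2,L3,L4:
after L1 α=3/7: [0, 180/7, 18]
after L2 α=1/6: [32, 1234/21, 53/2]
after L3 α=1/8: [315/8, 1705/24, 735/16]
after L4 α=3/4: [411/32, 3937/96, 4815/64]
= [13, 41, 75]


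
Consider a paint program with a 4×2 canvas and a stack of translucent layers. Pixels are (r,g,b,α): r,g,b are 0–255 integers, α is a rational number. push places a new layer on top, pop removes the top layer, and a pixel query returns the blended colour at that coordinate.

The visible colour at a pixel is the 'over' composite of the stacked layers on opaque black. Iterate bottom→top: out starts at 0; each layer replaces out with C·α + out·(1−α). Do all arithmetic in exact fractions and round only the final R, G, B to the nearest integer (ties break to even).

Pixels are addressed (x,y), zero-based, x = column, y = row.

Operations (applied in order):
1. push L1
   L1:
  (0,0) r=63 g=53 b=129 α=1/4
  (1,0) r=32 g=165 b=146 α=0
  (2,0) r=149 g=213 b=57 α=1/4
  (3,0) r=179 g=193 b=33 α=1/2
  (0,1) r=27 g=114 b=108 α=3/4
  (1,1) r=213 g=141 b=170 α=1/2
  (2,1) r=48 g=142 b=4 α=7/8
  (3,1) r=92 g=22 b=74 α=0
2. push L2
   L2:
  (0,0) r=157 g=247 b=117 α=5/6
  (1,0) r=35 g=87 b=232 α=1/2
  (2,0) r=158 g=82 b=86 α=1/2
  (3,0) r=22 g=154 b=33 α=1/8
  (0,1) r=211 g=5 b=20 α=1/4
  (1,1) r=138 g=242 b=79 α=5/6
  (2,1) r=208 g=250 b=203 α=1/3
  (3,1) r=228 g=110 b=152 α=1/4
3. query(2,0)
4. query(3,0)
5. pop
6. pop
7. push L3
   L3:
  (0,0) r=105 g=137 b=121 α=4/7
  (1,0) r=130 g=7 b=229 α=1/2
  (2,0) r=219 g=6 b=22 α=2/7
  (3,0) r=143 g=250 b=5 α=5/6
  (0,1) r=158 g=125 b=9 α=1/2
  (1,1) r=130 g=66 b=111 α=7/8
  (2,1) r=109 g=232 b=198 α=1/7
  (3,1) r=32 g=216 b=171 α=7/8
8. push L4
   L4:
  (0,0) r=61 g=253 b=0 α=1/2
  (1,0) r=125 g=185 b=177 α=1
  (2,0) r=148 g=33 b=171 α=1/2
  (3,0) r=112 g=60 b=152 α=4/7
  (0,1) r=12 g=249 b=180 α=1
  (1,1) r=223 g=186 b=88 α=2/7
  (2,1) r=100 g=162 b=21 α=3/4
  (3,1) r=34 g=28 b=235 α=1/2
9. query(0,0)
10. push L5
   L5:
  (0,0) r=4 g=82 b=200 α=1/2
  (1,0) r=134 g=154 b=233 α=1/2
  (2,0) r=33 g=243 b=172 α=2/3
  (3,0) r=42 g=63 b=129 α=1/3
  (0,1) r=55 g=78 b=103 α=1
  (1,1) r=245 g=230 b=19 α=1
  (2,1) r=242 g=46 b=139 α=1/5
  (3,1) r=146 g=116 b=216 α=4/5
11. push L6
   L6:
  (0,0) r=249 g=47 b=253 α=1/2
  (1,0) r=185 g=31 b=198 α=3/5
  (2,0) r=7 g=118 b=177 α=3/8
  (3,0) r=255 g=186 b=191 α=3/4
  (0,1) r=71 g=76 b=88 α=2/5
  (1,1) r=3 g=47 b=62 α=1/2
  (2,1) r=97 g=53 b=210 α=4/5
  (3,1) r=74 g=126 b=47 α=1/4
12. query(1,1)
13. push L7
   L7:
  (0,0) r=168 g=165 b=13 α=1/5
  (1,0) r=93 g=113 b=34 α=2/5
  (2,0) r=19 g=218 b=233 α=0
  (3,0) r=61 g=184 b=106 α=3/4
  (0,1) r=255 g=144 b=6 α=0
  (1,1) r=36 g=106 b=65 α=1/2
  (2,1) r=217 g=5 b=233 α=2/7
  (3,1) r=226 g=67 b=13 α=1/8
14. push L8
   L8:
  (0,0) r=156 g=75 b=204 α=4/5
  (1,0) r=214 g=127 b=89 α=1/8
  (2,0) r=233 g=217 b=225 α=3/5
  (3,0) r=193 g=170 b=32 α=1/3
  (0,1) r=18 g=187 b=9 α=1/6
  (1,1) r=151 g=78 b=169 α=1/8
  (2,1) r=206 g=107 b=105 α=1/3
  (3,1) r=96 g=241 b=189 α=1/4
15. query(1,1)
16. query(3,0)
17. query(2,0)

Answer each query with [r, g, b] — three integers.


at x=2,y=0 over L1,L2:
L1 α=1/4: [149/4, 213/4, 57/4]
L2 α=1/2: [781/8, 541/8, 401/8]
= [98, 68, 50]

at x=3,y=0 over L1,L2:
L1 α=1/2: [179/2, 193/2, 33/2]
L2 α=1/8: [1297/16, 1659/16, 297/16]
rounded: [81, 104, 19]

at x=0,y=0 over L3,L4:
+L3 (α=4/7) → [60, 548/7, 484/7]
+L4 (α=1/2) → [121/2, 2319/14, 242/7]
= [60, 166, 35]

query (1,1) [L3,L4,L5,L6] — begin 0,0,0
after L3 α=7/8: [455/4, 231/4, 777/8]
after L4 α=2/7: [4059/28, 2643/28, 5293/56]
after L5 α=1: [245, 230, 19]
after L6 α=1/2: [124, 277/2, 81/2]
→ [124, 138, 40]

(1,1) stack=L3,L4,L5,L6,L7,L8; from [0,0,0]:
after L3 α=7/8: [455/4, 231/4, 777/8]
after L4 α=2/7: [4059/28, 2643/28, 5293/56]
after L5 α=1: [245, 230, 19]
after L6 α=1/2: [124, 277/2, 81/2]
after L7 α=1/2: [80, 489/4, 211/4]
after L8 α=1/8: [711/8, 3735/32, 2153/32]
= [89, 117, 67]

at x=3,y=0 over L3,L4,L5,L6,L7,L8:
after L3 α=5/6: [715/6, 625/3, 25/6]
after L4 α=4/7: [1611/14, 865/7, 1241/14]
after L5 α=1/3: [635/7, 2171/21, 2144/21]
after L6 α=3/4: [2995/14, 13889/84, 14177/84]
after L7 α=3/4: [5557/56, 60257/336, 40889/336]
after L8 α=1/3: [10961/84, 88817/504, 46265/504]
→ [130, 176, 92]

query (2,0) [L3,L4,L5,L6,L7,L8] — begin 0,0,0
+L3 (α=2/7) → [438/7, 12/7, 44/7]
+L4 (α=1/2) → [737/7, 243/14, 1241/14]
+L5 (α=2/3) → [1199/21, 2349/14, 2019/14]
+L6 (α=3/8) → [1609/42, 16701/112, 17529/112]
+L7 (α=0) → [1609/42, 16701/112, 17529/112]
+L8 (α=3/5) → [16288/105, 53157/280, 55329/280]
rounded: [155, 190, 198]


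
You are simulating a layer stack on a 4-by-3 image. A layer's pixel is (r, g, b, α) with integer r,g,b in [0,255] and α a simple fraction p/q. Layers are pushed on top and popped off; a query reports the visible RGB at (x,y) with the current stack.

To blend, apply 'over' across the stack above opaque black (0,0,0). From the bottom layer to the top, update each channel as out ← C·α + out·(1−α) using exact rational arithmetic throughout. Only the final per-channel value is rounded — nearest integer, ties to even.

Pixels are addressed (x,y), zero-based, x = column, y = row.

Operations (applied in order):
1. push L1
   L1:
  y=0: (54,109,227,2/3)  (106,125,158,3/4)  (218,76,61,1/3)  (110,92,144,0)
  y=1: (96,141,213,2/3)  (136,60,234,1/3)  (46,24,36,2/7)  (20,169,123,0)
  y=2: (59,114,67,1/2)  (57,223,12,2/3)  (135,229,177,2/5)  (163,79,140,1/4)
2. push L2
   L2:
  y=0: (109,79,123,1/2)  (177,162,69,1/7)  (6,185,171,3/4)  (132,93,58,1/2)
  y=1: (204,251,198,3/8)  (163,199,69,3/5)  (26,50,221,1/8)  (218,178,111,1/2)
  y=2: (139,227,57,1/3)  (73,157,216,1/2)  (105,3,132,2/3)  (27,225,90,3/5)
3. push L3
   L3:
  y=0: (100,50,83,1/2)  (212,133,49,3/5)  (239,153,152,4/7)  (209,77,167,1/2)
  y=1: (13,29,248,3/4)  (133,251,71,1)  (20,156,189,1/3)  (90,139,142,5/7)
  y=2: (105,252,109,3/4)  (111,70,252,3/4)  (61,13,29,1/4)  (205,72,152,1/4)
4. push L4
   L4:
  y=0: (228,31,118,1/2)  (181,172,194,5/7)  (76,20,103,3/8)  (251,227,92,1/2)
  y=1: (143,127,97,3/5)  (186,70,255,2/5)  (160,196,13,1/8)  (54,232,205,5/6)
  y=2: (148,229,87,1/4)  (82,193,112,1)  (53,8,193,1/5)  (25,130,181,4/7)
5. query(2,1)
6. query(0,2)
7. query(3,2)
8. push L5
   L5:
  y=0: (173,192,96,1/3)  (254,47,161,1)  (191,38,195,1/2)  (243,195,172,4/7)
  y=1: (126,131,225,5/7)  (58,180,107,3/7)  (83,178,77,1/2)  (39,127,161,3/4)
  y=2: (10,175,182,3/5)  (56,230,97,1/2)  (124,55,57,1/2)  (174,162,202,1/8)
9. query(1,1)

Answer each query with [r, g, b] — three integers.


query (2,1) [L1,L2,L3,L4] — begin 0,0,0
+L1 (α=2/7) → [92/7, 48/7, 72/7]
+L2 (α=1/8) → [59/4, 49/4, 293/8]
+L3 (α=1/3) → [33/2, 361/6, 1049/12]
+L4 (α=1/8) → [551/16, 3703/48, 7499/96]
→ [34, 77, 78]

at x=0,y=2 over L1,L2,L3,L4:
L1 α=1/2: [59/2, 57, 67/2]
L2 α=1/3: [66, 341/3, 124/3]
L3 α=3/4: [381/4, 2609/12, 1105/12]
L4 α=1/4: [1735/16, 3525/16, 1453/16]
= [108, 220, 91]

(3,2) stack=L1,L2,L3,L4; from [0,0,0]:
L1 α=1/4: [163/4, 79/4, 35]
L2 α=3/5: [65/2, 1429/10, 68]
L3 α=1/4: [605/8, 5007/40, 89]
L4 α=4/7: [2615/56, 35821/280, 991/7]
→ [47, 128, 142]

query (1,1) [L1,L2,L3,L4,L5] — begin 0,0,0
L1 α=1/3: [136/3, 20, 78]
L2 α=3/5: [1739/15, 637/5, 363/5]
L3 α=1: [133, 251, 71]
L4 α=2/5: [771/5, 893/5, 723/5]
L5 α=3/7: [3954/35, 896/5, 4497/35]
→ [113, 179, 128]


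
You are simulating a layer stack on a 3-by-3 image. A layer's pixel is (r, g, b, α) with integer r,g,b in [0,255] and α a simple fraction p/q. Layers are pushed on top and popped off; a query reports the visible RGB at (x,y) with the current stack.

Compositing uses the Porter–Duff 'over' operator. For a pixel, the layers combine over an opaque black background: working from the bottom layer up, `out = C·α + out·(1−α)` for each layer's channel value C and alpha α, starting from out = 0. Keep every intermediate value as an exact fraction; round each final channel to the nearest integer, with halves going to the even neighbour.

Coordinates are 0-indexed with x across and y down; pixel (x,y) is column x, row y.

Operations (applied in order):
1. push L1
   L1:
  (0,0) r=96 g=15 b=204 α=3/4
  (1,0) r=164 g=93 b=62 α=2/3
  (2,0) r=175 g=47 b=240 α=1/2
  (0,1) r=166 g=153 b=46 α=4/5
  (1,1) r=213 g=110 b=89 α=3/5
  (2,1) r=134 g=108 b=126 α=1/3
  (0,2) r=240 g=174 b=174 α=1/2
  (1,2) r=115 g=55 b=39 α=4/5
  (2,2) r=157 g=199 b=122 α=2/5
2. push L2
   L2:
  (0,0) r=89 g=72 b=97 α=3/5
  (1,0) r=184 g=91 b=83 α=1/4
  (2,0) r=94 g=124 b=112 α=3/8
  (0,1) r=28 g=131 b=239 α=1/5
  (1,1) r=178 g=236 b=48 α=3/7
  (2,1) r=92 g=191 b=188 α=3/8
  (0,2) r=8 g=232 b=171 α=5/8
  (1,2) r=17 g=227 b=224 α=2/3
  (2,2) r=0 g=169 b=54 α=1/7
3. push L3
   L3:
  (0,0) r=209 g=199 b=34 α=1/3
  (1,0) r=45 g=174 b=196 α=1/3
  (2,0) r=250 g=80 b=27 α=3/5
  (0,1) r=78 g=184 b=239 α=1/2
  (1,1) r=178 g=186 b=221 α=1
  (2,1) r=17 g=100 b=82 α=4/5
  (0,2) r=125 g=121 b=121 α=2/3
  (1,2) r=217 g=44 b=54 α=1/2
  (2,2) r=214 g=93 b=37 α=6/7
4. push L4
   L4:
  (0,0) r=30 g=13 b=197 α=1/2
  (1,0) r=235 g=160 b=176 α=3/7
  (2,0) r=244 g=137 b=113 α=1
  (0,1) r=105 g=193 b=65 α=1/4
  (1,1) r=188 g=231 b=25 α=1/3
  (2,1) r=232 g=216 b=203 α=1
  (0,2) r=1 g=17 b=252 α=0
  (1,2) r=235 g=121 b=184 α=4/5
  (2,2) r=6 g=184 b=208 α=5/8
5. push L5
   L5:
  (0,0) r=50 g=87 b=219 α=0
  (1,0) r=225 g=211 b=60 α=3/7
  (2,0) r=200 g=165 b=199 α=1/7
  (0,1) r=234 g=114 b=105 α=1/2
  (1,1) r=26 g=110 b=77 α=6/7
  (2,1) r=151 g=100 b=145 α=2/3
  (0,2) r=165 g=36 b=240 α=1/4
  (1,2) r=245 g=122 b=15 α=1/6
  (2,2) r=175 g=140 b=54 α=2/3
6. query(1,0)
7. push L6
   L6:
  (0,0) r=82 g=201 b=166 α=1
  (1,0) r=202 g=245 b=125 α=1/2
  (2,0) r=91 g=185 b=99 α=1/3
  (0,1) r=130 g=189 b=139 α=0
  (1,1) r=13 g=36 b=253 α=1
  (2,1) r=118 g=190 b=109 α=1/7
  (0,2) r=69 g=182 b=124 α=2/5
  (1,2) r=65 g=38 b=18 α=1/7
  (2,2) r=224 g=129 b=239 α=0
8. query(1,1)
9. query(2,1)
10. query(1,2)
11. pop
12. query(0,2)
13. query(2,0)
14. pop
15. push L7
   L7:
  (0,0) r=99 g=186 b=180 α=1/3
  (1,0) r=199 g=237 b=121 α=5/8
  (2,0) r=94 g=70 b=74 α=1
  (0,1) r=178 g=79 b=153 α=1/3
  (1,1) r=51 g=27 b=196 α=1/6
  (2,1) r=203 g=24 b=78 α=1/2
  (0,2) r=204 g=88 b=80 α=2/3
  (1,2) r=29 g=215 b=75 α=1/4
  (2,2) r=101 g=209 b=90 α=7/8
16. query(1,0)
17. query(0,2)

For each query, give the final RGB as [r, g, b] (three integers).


query (1,0) [L1,L2,L3,L4,L5] — begin 0,0,0
+L1 (α=2/3) → [328/3, 62, 124/3]
+L2 (α=1/4) → [128, 277/4, 207/4]
+L3 (α=1/3) → [301/3, 625/6, 599/6]
+L4 (α=3/7) → [3319/21, 2690/21, 2782/21]
+L5 (α=3/7) → [27451/147, 24053/147, 14908/147]
rounded: [187, 164, 101]

(1,1) stack=L1,L2,L3,L4,L5,L6; from [0,0,0]:
after L1 α=3/5: [639/5, 66, 267/5]
after L2 α=3/7: [5226/35, 972/7, 1788/35]
after L3 α=1: [178, 186, 221]
after L4 α=1/3: [544/3, 201, 467/3]
after L5 α=6/7: [1012/21, 123, 1853/21]
after L6 α=1: [13, 36, 253]
= [13, 36, 253]

(2,1) stack=L1,L2,L3,L4,L5,L6; from [0,0,0]:
after L1 α=1/3: [134/3, 36, 42]
after L2 α=3/8: [749/12, 753/8, 387/4]
after L3 α=4/5: [313/12, 3953/40, 1699/20]
after L4 α=1: [232, 216, 203]
after L5 α=2/3: [178, 416/3, 493/3]
after L6 α=1/7: [1186/7, 146, 1095/7]
= [169, 146, 156]

at x=1,y=2 over L1,L2,L3,L4,L5,L6:
+L1 (α=4/5) → [92, 44, 156/5]
+L2 (α=2/3) → [42, 166, 2396/15]
+L3 (α=1/2) → [259/2, 105, 1603/15]
+L4 (α=4/5) → [2139/10, 589/5, 12643/75]
+L5 (α=1/6) → [2629/12, 237/2, 6434/45]
+L6 (α=1/7) → [2759/14, 107, 13138/105]
→ [197, 107, 125]

query (0,2) [L1,L2,L3,L4,L5] — begin 0,0,0
+L1 (α=1/2) → [120, 87, 87]
+L2 (α=5/8) → [50, 1421/8, 279/2]
+L3 (α=2/3) → [100, 1119/8, 763/6]
+L4 (α=0) → [100, 1119/8, 763/6]
+L5 (α=1/4) → [465/4, 3645/32, 1243/8]
rounded: [116, 114, 155]

(2,0) stack=L1,L2,L3,L4,L5; from [0,0,0]:
L1 α=1/2: [175/2, 47/2, 120]
L2 α=3/8: [1439/16, 979/16, 117]
L3 α=3/5: [7439/40, 2899/40, 63]
L4 α=1: [244, 137, 113]
L5 α=1/7: [1664/7, 141, 877/7]
→ [238, 141, 125]

at x=1,y=0 over L1,L2,L3,L4,L7:
+L1 (α=2/3) → [328/3, 62, 124/3]
+L2 (α=1/4) → [128, 277/4, 207/4]
+L3 (α=1/3) → [301/3, 625/6, 599/6]
+L4 (α=3/7) → [3319/21, 2690/21, 2782/21]
+L7 (α=5/8) → [2571/14, 10985/56, 7017/56]
→ [184, 196, 125]

at x=0,y=2 over L1,L2,L3,L4,L7:
+L1 (α=1/2) → [120, 87, 87]
+L2 (α=5/8) → [50, 1421/8, 279/2]
+L3 (α=2/3) → [100, 1119/8, 763/6]
+L4 (α=0) → [100, 1119/8, 763/6]
+L7 (α=2/3) → [508/3, 2527/24, 1723/18]
= [169, 105, 96]


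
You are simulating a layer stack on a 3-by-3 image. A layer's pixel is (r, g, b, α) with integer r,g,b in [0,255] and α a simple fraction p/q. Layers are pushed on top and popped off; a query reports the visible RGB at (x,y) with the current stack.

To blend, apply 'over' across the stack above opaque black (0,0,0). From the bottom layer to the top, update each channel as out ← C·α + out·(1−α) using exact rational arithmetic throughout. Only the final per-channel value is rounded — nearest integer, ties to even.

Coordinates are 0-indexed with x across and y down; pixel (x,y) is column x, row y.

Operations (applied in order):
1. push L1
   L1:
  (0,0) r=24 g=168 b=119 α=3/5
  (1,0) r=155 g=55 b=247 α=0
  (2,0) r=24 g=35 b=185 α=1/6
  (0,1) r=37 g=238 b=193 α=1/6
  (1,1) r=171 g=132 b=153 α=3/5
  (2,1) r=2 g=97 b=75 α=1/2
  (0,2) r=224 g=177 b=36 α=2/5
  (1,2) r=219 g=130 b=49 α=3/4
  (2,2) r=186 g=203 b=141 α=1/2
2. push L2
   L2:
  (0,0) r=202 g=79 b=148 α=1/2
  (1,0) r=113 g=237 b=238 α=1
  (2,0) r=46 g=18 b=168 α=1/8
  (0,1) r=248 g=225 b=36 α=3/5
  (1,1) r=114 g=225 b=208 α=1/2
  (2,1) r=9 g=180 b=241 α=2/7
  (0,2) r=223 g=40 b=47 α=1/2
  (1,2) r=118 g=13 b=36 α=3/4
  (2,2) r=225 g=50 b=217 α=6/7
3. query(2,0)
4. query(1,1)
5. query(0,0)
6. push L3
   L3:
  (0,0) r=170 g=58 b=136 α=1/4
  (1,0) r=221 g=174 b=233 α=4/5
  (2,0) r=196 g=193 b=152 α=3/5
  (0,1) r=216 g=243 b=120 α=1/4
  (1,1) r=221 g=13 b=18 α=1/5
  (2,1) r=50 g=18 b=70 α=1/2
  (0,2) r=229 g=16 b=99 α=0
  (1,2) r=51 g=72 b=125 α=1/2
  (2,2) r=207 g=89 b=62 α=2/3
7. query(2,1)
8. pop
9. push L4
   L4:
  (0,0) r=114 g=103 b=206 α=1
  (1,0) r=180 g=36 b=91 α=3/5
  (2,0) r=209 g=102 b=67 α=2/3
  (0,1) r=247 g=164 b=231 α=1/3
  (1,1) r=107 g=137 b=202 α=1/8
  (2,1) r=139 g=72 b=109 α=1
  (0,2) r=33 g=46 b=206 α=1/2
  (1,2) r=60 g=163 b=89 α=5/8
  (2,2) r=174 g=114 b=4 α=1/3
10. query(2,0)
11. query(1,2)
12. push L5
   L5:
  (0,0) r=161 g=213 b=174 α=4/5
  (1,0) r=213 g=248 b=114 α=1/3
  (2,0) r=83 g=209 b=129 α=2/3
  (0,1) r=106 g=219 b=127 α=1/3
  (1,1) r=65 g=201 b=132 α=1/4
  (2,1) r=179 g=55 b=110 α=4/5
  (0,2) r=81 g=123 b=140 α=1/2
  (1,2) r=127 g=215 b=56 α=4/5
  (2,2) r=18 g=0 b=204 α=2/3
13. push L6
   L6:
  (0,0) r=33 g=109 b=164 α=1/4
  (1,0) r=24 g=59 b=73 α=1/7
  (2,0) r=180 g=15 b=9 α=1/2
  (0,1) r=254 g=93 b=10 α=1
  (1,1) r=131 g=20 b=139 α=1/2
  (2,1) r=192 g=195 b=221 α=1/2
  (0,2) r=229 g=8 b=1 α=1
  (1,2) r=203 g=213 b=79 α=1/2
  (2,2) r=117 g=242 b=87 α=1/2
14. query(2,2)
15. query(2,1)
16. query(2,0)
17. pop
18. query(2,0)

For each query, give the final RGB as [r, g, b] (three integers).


query (2,0) [L1,L2] — begin 0,0,0
after L1 α=1/6: [4, 35/6, 185/6]
after L2 α=1/8: [37/4, 353/48, 2303/48]
= [9, 7, 48]

query (1,1) [L1,L2] — begin 0,0,0
+L1 (α=3/5) → [513/5, 396/5, 459/5]
+L2 (α=1/2) → [1083/10, 1521/10, 1499/10]
→ [108, 152, 150]

query (0,0) [L1,L2] — begin 0,0,0
+L1 (α=3/5) → [72/5, 504/5, 357/5]
+L2 (α=1/2) → [541/5, 899/10, 1097/10]
rounded: [108, 90, 110]

query (2,1) [L1,L2,L3] — begin 0,0,0
L1 α=1/2: [1, 97/2, 75/2]
L2 α=2/7: [23/7, 1205/14, 1339/14]
L3 α=1/2: [373/14, 1457/28, 2319/28]
rounded: [27, 52, 83]

at x=2,y=0 over L1,L2,L4:
after L1 α=1/6: [4, 35/6, 185/6]
after L2 α=1/8: [37/4, 353/48, 2303/48]
after L4 α=2/3: [1709/12, 10145/144, 8735/144]
→ [142, 70, 61]

query (1,2) [L1,L2,L4] — begin 0,0,0
after L1 α=3/4: [657/4, 195/2, 147/4]
after L2 α=3/4: [2073/16, 273/8, 579/16]
after L4 α=5/8: [11019/128, 7339/64, 8857/128]
rounded: [86, 115, 69]

query (2,2) [L1,L2,L4,L5,L6] — begin 0,0,0
+L1 (α=1/2) → [93, 203/2, 141/2]
+L2 (α=6/7) → [1443/7, 803/14, 2745/14]
+L4 (α=1/3) → [1368/7, 1601/21, 2773/21]
+L5 (α=2/3) → [540/7, 1601/63, 11341/63]
+L6 (α=1/2) → [1359/14, 16847/126, 8411/63]
rounded: [97, 134, 134]

query (2,1) [L1,L2,L4,L5,L6] — begin 0,0,0
L1 α=1/2: [1, 97/2, 75/2]
L2 α=2/7: [23/7, 1205/14, 1339/14]
L4 α=1: [139, 72, 109]
L5 α=4/5: [171, 292/5, 549/5]
L6 α=1/2: [363/2, 1267/10, 827/5]
→ [182, 127, 165]

at x=2,y=0 over L1,L2,L4,L5,L6:
+L1 (α=1/6) → [4, 35/6, 185/6]
+L2 (α=1/8) → [37/4, 353/48, 2303/48]
+L4 (α=2/3) → [1709/12, 10145/144, 8735/144]
+L5 (α=2/3) → [3701/36, 70337/432, 45887/432]
+L6 (α=1/2) → [10181/72, 76817/864, 49775/864]
rounded: [141, 89, 58]

(2,0) stack=L1,L2,L4,L5; from [0,0,0]:
+L1 (α=1/6) → [4, 35/6, 185/6]
+L2 (α=1/8) → [37/4, 353/48, 2303/48]
+L4 (α=2/3) → [1709/12, 10145/144, 8735/144]
+L5 (α=2/3) → [3701/36, 70337/432, 45887/432]
= [103, 163, 106]


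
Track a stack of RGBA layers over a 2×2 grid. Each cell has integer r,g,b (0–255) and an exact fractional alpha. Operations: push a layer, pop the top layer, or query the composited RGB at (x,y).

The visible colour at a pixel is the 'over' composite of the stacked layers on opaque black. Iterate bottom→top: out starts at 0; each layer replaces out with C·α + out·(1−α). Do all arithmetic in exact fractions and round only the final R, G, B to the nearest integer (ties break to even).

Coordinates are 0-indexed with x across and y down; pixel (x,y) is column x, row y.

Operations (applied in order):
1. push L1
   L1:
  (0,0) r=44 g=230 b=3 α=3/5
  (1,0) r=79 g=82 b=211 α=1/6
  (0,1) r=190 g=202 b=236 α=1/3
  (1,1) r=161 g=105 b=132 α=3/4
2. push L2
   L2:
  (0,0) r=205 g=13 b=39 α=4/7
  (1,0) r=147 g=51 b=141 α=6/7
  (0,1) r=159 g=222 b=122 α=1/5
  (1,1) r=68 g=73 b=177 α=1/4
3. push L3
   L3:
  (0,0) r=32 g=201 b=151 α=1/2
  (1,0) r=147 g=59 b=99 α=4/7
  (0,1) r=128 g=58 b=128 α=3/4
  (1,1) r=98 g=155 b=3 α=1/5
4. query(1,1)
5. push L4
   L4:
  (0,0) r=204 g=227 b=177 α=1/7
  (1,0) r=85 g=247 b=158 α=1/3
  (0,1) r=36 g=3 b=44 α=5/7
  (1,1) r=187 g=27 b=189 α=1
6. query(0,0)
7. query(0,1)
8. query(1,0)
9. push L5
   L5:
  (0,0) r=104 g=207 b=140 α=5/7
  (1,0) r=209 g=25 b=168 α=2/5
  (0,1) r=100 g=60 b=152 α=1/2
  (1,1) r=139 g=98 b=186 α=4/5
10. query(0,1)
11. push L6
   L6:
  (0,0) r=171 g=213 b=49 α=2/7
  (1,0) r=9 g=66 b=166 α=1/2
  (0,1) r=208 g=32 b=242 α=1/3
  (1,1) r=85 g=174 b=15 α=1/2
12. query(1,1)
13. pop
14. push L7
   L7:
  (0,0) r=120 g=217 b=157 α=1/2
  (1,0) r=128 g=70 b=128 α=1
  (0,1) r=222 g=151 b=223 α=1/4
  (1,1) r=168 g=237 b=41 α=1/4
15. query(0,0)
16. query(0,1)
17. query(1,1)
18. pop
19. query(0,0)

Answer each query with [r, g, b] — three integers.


(1,1) stack=L1,L2,L3; from [0,0,0]:
after L1 α=3/4: [483/4, 315/4, 99]
after L2 α=1/4: [1721/16, 1237/16, 237/2]
after L3 α=1/5: [2113/20, 1857/20, 477/5]
rounded: [106, 93, 95]

at x=0,y=0 over L1,L2,L3,L4:
after L1 α=3/5: [132/5, 138, 9/5]
after L2 α=4/7: [4496/35, 466/7, 807/35]
after L3 α=1/2: [2808/35, 1873/14, 3046/35]
after L4 α=1/7: [23988/245, 7208/49, 24471/245]
= [98, 147, 100]

query (0,1) [L1,L2,L3,L4] — begin 0,0,0
L1 α=1/3: [190/3, 202/3, 236/3]
L2 α=1/5: [1237/15, 1474/15, 262/3]
L3 α=3/4: [6997/60, 1021/15, 707/6]
L4 α=5/7: [1771/30, 2267/105, 1367/21]
= [59, 22, 65]

query (1,0) [L1,L2,L3,L4] — begin 0,0,0
L1 α=1/6: [79/6, 41/3, 211/6]
L2 α=6/7: [5371/42, 137/3, 5287/42]
L3 α=4/7: [13603/98, 373/7, 10831/98]
L4 α=1/3: [17768/147, 825/7, 6191/49]
= [121, 118, 126]

at x=0,y=1 over L1,L2,L3,L4,L5:
after L1 α=1/3: [190/3, 202/3, 236/3]
after L2 α=1/5: [1237/15, 1474/15, 262/3]
after L3 α=3/4: [6997/60, 1021/15, 707/6]
after L4 α=5/7: [1771/30, 2267/105, 1367/21]
after L5 α=1/2: [4771/60, 8567/210, 4559/42]
rounded: [80, 41, 109]

(1,1) stack=L1,L2,L3,L4,L5,L6; from [0,0,0]:
+L1 (α=3/4) → [483/4, 315/4, 99]
+L2 (α=1/4) → [1721/16, 1237/16, 237/2]
+L3 (α=1/5) → [2113/20, 1857/20, 477/5]
+L4 (α=1) → [187, 27, 189]
+L5 (α=4/5) → [743/5, 419/5, 933/5]
+L6 (α=1/2) → [584/5, 1289/10, 504/5]
= [117, 129, 101]

query (0,0) [L1,L2,L3,L4,L5,L7] — begin 0,0,0
+L1 (α=3/5) → [132/5, 138, 9/5]
+L2 (α=4/7) → [4496/35, 466/7, 807/35]
+L3 (α=1/2) → [2808/35, 1873/14, 3046/35]
+L4 (α=1/7) → [23988/245, 7208/49, 24471/245]
+L5 (α=5/7) → [175376/1715, 65131/343, 220442/1715]
+L7 (α=1/2) → [190588/1715, 69781/343, 489697/3430]
= [111, 203, 143]

query (0,1) [L1,L2,L3,L4,L5,L7] — begin 0,0,0
after L1 α=1/3: [190/3, 202/3, 236/3]
after L2 α=1/5: [1237/15, 1474/15, 262/3]
after L3 α=3/4: [6997/60, 1021/15, 707/6]
after L4 α=5/7: [1771/30, 2267/105, 1367/21]
after L5 α=1/2: [4771/60, 8567/210, 4559/42]
after L7 α=1/4: [9211/80, 19137/280, 7681/56]
→ [115, 68, 137]

at x=1,y=1 over L1,L2,L3,L4,L5,L7:
+L1 (α=3/4) → [483/4, 315/4, 99]
+L2 (α=1/4) → [1721/16, 1237/16, 237/2]
+L3 (α=1/5) → [2113/20, 1857/20, 477/5]
+L4 (α=1) → [187, 27, 189]
+L5 (α=4/5) → [743/5, 419/5, 933/5]
+L7 (α=1/4) → [3069/20, 1221/10, 751/5]
→ [153, 122, 150]

at x=0,y=0 over L1,L2,L3,L4,L5:
after L1 α=3/5: [132/5, 138, 9/5]
after L2 α=4/7: [4496/35, 466/7, 807/35]
after L3 α=1/2: [2808/35, 1873/14, 3046/35]
after L4 α=1/7: [23988/245, 7208/49, 24471/245]
after L5 α=5/7: [175376/1715, 65131/343, 220442/1715]
rounded: [102, 190, 129]


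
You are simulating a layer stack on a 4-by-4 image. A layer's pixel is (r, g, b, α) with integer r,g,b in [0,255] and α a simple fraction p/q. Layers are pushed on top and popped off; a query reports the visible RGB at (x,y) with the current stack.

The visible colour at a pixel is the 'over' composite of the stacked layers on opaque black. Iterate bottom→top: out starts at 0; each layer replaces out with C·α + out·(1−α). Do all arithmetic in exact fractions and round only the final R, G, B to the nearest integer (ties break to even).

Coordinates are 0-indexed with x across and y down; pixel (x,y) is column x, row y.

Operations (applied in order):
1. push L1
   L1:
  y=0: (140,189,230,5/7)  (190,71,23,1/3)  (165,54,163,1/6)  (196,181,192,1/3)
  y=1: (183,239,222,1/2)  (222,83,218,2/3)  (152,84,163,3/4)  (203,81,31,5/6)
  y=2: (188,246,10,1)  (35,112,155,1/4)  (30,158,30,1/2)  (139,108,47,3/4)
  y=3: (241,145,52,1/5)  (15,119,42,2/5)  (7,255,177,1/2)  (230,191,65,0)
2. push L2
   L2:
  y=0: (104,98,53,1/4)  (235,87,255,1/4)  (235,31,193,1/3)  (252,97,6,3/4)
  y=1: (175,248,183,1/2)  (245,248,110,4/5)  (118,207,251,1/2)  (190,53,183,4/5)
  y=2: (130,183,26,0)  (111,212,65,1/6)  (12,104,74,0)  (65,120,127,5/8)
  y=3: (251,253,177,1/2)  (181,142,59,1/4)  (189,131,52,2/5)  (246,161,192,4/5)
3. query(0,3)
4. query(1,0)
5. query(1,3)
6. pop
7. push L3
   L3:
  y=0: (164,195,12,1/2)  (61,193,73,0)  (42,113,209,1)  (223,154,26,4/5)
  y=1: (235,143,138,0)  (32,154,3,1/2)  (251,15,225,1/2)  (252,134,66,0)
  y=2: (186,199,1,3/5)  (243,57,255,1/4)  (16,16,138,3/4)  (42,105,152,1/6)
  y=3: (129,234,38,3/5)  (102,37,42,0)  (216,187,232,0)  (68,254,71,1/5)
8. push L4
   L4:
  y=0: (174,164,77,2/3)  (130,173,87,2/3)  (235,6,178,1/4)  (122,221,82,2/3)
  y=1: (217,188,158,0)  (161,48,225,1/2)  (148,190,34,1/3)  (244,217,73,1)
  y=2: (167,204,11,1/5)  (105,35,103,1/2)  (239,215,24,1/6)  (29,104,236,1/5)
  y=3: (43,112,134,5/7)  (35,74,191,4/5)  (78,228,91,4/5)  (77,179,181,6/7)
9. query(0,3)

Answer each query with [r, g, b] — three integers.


query (0,3) [L1,L2] — begin 0,0,0
after L1 α=1/5: [241/5, 29, 52/5]
after L2 α=1/2: [748/5, 141, 937/10]
→ [150, 141, 94]

query (1,0) [L1,L2] — begin 0,0,0
L1 α=1/3: [190/3, 71/3, 23/3]
L2 α=1/4: [425/4, 79/2, 139/2]
→ [106, 40, 70]

query (1,3) [L1,L2] — begin 0,0,0
L1 α=2/5: [6, 238/5, 84/5]
L2 α=1/4: [199/4, 356/5, 547/20]
= [50, 71, 27]

(0,3) stack=L1,L3,L4; from [0,0,0]:
after L1 α=1/5: [241/5, 29, 52/5]
after L3 α=3/5: [2417/25, 152, 674/25]
after L4 α=5/7: [10209/175, 864/7, 18098/175]
→ [58, 123, 103]
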